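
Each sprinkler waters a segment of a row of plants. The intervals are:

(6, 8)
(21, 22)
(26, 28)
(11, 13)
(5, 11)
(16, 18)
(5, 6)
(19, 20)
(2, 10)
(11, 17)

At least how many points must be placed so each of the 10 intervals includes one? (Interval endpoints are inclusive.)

Sort by right endpoint; whenever an interval is uncovered, place a point at its right end.
By right end: [5,6]  [6,8]  [2,10]  [5,11]  [11,13]  [11,17]  [16,18]  [19,20]  [21,22]  [26,28]
[5,6] uncovered → point at 6; [11,13] uncovered → point at 13; [16,18] uncovered → point at 18; [19,20] uncovered → point at 20; [21,22] uncovered → point at 22; [26,28] uncovered → point at 28.
Points: 6, 13, 18, 20, 22, 28 (6 total).

6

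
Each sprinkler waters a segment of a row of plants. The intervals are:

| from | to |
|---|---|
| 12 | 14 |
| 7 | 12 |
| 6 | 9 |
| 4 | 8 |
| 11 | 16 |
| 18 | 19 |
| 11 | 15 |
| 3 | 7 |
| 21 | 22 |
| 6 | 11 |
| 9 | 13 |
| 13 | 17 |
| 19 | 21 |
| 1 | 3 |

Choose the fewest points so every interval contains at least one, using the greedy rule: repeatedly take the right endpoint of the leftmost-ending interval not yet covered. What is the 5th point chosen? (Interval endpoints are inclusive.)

Sorted: [1,3] [3,7] [4,8] [6,9] [6,11] [7,12] [9,13] [12,14] [11,15] [11,16] [13,17] [18,19] [19,21] [21,22]
{[1,3],[3,7]} hit by 3; {[4,8],[6,9],[6,11],[7,12]} hit by 8; {[9,13],[12,14],[11,15],[11,16],[13,17]} hit by 13; {[18,19],[19,21]} hit by 19; {[21,22]} hit by 22.
Points: 3, 8, 13, 19, 22 (5 total).

22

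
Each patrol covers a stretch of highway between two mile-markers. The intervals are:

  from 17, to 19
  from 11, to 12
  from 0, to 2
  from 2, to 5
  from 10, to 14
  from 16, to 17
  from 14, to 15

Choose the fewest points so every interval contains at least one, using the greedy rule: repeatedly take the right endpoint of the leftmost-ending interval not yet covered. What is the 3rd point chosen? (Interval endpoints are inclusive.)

Process intervals by earliest right end; each time one isn't hit yet, stab at its right endpoint.
Sorted: [0,2] [2,5] [11,12] [10,14] [14,15] [16,17] [17,19]
{[0,2],[2,5]} hit by 2; {[11,12],[10,14]} hit by 12; {[14,15]} hit by 15; {[16,17],[17,19]} hit by 17.
Points: 2, 12, 15, 17 (4 total).

15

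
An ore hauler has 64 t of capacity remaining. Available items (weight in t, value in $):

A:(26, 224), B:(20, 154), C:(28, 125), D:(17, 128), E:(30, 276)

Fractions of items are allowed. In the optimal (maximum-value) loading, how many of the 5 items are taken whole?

2

Sort by value per unit weight and fill in that order.
Ratios (sorted): E 9.20, A 8.62, B 7.70, D 7.53, C 4.46
take E (30 @ 276); take A (26 @ 224); take 8/20 of B → 61.60. Capacity used 64/64.
2 item(s) taken whole; one partial (take 8/20 of B).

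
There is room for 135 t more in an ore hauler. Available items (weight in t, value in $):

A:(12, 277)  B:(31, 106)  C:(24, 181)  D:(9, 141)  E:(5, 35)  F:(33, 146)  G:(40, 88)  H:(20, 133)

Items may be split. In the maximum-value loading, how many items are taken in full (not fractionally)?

Sort by value per unit weight and fill in that order.
Ratios (sorted): A 23.08, D 15.67, C 7.54, E 7.00, H 6.65, F 4.42, B 3.42, G 2.20
take A (12 @ 277); take D (9 @ 141); take C (24 @ 181); take E (5 @ 35); take H (20 @ 133); take F (33 @ 146); take B (31 @ 106); take 1/40 of G → 2.20. Capacity used 135/135.
7 item(s) taken whole; one partial (take 1/40 of G).

7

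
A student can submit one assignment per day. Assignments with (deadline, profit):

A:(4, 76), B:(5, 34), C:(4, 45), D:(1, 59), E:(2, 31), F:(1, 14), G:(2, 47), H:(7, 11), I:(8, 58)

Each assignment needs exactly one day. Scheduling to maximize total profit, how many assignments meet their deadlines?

Sort by profit descending; place each in the latest free slot ≤ its deadline.
Profit order: A=76 D=59 I=58 G=47 C=45 B=34 E=31 F=14 H=11
Assign: A→slot 4, D→slot 1, I→slot 8, G→slot 2, C→slot 3, B→slot 5, E skipped, F skipped, H→slot 7.
Slots: [1:D] [2:G] [3:C] [4:A] [5:B] [7:H] [8:I]
7 of 9 scheduled.

7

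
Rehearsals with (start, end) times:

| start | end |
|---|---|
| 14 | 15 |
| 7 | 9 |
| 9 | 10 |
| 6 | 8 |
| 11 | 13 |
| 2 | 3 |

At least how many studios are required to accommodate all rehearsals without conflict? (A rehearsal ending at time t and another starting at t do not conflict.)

2

The answer is the maximum number of intervals overlapping at any instant.
starts: [2, 6, 7, 9, 11, 14]
ends:   [3, 8, 9, 10, 13, 15]
s2→1 e3→0 s6→1 s7→2  — peak 2.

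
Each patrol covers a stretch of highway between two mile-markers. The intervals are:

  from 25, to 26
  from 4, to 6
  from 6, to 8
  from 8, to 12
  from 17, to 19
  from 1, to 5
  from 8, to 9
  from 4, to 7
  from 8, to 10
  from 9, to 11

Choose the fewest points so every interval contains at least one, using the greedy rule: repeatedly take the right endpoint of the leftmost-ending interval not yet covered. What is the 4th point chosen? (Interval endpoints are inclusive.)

19

Process intervals by earliest right end; each time one isn't hit yet, stab at its right endpoint.
By right end: [1,5]  [4,6]  [4,7]  [6,8]  [8,9]  [8,10]  [9,11]  [8,12]  [17,19]  [25,26]
[1,5] uncovered → point at 5; [6,8] uncovered → point at 8; [9,11] uncovered → point at 11; [17,19] uncovered → point at 19; [25,26] uncovered → point at 26.
Points: 5, 8, 11, 19, 26 (5 total).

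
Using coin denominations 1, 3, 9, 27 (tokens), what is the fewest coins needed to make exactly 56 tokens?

Greedy: take as many of the largest coin as possible, then repeat with the remainder.
56 = 2×27 + 2×1
Total coins = 2 + 2 = 4

4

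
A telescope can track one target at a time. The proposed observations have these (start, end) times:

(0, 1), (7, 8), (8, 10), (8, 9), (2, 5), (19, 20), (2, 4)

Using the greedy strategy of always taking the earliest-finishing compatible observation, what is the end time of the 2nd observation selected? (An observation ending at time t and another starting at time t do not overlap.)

Greedy by earliest finish: after sorting by end time, pick each interval compatible with the last pick.
By end time: (0,1), (2,4), (2,5), (7,8), (8,9), (8,10), (19,20).
Pick (0,1); next start ≥ 1 → (2,4); next start ≥ 4 → (7,8); next start ≥ 8 → (8,9); next start ≥ 9 → (19,20).
Selected: (0,1) (2,4) (7,8) (8,9) (19,20)

4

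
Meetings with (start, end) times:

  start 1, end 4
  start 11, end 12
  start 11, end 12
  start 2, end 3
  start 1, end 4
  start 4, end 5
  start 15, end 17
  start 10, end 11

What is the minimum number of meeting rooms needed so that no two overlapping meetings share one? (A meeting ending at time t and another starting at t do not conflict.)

3

starts: [1, 1, 2, 4, 10, 11, 11, 15]
ends:   [3, 4, 4, 5, 11, 12, 12, 17]
s1→1 s1→2 s2→3  — peak 3.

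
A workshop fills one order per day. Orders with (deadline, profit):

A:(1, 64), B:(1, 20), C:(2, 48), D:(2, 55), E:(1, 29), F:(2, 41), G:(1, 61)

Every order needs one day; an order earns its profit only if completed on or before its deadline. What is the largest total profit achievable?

Take jobs in profit order; each goes to the latest open slot no later than its deadline.
By profit: A(d1,64), G(d1,61), D(d2,55), C(d2,48), F(d2,41), E(d1,29), B(d1,20)
A→slot 1; G skipped; D→slot 2; C skipped; F skipped; E skipped; B skipped.
Profit = 64 + 55 = 119

119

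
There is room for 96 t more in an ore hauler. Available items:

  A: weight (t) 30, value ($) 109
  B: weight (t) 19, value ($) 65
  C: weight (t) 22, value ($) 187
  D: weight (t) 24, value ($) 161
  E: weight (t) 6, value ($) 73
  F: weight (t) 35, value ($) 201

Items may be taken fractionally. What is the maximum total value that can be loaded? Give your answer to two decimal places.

Greedy by value/weight ratio, highest first.
Ratios (sorted): E 12.17, C 8.50, D 6.71, F 5.74, A 3.63, B 3.42
take E (6 @ 73); take C (22 @ 187); take D (24 @ 161); take F (35 @ 201); take 9/30 of A → 32.70. Capacity used 96/96.
Total value = 654.70

654.70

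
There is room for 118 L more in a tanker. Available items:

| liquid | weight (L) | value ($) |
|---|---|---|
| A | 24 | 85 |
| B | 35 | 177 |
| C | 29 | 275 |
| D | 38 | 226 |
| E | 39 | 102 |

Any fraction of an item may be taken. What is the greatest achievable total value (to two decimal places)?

Sort by value per unit weight and fill in that order.
Ratios (sorted): C 9.48, D 5.95, B 5.06, A 3.54, E 2.62
take C (29 @ 275); take D (38 @ 226); take B (35 @ 177); take 16/24 of A → 56.67. Capacity used 118/118.
Total value = 734.67

734.67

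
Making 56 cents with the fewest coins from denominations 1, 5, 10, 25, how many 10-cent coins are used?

56 − 2×25→6 − 1×5→1 − 1×1→0
Count of 10: 0

0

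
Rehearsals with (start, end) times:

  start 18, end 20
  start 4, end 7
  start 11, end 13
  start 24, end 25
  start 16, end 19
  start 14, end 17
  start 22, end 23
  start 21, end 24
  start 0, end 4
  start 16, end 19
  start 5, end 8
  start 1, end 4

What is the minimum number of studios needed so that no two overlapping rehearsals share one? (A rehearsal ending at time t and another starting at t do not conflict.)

The answer is the maximum number of intervals overlapping at any instant.
Events (time:±→running): 0:+→1 1:+→2 4:-→1 4:-→0 4:+→1 5:+→2 7:-→1 8:-→0 11:+→1 13:-→0 14:+→1 16:+→2 16:+→3 … peak 3.

3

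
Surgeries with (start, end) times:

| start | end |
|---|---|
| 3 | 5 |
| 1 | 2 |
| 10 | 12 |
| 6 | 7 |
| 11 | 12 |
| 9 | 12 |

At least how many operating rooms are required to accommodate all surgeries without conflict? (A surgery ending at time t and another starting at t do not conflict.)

3

The answer is the maximum number of intervals overlapping at any instant.
starts: [1, 3, 6, 9, 10, 11]
ends:   [2, 5, 7, 12, 12, 12]
s1→1 e2→0 s3→1 e5→0 s6→1 e7→0 s9→1 s10→2 s11→3  — peak 3.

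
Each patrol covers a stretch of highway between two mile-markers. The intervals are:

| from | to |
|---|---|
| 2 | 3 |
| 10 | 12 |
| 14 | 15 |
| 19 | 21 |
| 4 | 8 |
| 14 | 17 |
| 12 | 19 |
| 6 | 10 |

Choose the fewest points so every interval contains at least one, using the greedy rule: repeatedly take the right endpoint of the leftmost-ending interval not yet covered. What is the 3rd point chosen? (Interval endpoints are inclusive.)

12

Sort by right endpoint; whenever an interval is uncovered, place a point at its right end.
Sorted: [2,3] [4,8] [6,10] [10,12] [14,15] [14,17] [12,19] [19,21]
{[2,3]} hit by 3; {[4,8],[6,10]} hit by 8; {[10,12]} hit by 12; {[14,15],[14,17],[12,19]} hit by 15; {[19,21]} hit by 21.
Points: 3, 8, 12, 15, 21 (5 total).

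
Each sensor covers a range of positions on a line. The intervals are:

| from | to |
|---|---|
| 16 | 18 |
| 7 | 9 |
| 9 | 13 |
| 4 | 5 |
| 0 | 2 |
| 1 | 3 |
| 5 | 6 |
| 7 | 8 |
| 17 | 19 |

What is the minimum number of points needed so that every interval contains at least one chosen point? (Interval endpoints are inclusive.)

5

Process intervals by earliest right end; each time one isn't hit yet, stab at its right endpoint.
Sorted: [0,2] [1,3] [4,5] [5,6] [7,8] [7,9] [9,13] [16,18] [17,19]
{[0,2],[1,3]} hit by 2; {[4,5],[5,6]} hit by 5; {[7,8],[7,9]} hit by 8; {[9,13]} hit by 13; {[16,18],[17,19]} hit by 18.
Points: 2, 5, 8, 13, 18 (5 total).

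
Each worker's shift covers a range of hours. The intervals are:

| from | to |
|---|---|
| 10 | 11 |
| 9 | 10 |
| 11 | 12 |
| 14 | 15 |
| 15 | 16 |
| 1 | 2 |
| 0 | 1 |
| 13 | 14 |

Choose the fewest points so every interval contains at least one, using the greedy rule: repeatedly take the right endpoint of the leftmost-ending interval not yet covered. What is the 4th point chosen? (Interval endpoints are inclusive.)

Sorted: [0,1] [1,2] [9,10] [10,11] [11,12] [13,14] [14,15] [15,16]
{[0,1],[1,2]} hit by 1; {[9,10],[10,11]} hit by 10; {[11,12]} hit by 12; {[13,14],[14,15]} hit by 14; {[15,16]} hit by 16.
Points: 1, 10, 12, 14, 16 (5 total).

14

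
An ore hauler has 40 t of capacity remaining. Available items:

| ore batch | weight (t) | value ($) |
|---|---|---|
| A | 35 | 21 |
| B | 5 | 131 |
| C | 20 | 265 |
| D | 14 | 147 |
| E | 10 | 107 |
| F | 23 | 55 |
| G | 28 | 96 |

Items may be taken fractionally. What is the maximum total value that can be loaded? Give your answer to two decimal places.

Sort by value per unit weight and fill in that order.
Order: B (131/5=26.20) > C (265/20=13.25) > E (107/10=10.70) > D (147/14=10.50) > G (96/28=3.43) > F (55/23=2.39) > A (21/35=0.60)
Fill: take B (5 @ 131) → take C (20 @ 265) → take E (10 @ 107) → take 5/14 of D → 52.50; 40/40 used.
Total value = 555.50

555.50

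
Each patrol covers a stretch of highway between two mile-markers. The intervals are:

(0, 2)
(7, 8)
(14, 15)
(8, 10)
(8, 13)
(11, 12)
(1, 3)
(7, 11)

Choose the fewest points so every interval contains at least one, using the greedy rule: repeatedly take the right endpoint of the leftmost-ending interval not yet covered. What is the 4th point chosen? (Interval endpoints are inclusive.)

Sorted: [0,2] [1,3] [7,8] [8,10] [7,11] [11,12] [8,13] [14,15]
{[0,2],[1,3]} hit by 2; {[7,8],[8,10],[7,11]} hit by 8; {[11,12],[8,13]} hit by 12; {[14,15]} hit by 15.
Points: 2, 8, 12, 15 (4 total).

15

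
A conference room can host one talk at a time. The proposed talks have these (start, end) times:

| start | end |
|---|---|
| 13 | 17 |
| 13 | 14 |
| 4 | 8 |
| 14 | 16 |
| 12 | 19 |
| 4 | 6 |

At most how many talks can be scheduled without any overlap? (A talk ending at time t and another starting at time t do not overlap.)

3

By end time: (4,6), (4,8), (13,14), (14,16), (13,17), (12,19).
Pick (4,6); next start ≥ 6 → (13,14); next start ≥ 14 → (14,16).
Selected 3 talks.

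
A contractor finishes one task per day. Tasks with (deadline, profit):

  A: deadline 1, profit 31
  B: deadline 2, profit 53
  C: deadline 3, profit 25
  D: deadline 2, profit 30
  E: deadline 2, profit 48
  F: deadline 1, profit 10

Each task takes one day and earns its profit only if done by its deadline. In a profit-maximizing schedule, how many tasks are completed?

Take jobs in profit order; each goes to the latest open slot no later than its deadline.
Profit order: B=53 E=48 A=31 D=30 C=25 F=10
Assign: B→slot 2, E→slot 1, A skipped, D skipped, C→slot 3, F skipped.
Slots: [1:E] [2:B] [3:C]
3 of 6 scheduled.

3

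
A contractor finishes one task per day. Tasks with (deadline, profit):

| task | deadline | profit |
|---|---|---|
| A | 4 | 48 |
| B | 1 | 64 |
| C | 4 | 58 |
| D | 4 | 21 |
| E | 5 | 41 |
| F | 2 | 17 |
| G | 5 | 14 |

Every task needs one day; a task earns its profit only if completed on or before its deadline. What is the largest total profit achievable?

By profit: B(d1,64), C(d4,58), A(d4,48), E(d5,41), D(d4,21), F(d2,17), G(d5,14)
B→slot 1; C→slot 4; A→slot 3; E→slot 5; D→slot 2; F skipped; G skipped.
Profit = 64 + 21 + 48 + 58 + 41 = 232

232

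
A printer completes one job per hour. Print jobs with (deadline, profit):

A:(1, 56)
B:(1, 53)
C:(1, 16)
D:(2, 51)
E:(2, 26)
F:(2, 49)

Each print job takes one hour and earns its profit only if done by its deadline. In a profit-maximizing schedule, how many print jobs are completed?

Take jobs in profit order; each goes to the latest open slot no later than its deadline.
By profit: A(d1,56), B(d1,53), D(d2,51), F(d2,49), E(d2,26), C(d1,16)
A→slot 1; B skipped; D→slot 2; F skipped; E skipped; C skipped.
2 of 6 scheduled.

2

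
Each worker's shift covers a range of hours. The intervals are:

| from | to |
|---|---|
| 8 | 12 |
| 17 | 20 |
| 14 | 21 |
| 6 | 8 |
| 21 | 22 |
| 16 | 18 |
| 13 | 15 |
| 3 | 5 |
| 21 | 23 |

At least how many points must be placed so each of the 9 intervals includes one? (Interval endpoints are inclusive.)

Process intervals by earliest right end; each time one isn't hit yet, stab at its right endpoint.
By right end: [3,5]  [6,8]  [8,12]  [13,15]  [16,18]  [17,20]  [14,21]  [21,22]  [21,23]
[3,5] uncovered → point at 5; [6,8] uncovered → point at 8; [13,15] uncovered → point at 15; [16,18] uncovered → point at 18; [21,22] uncovered → point at 22.
Points: 5, 8, 15, 18, 22 (5 total).

5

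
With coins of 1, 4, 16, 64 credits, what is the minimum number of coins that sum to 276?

Use the largest denomination that fits, subtract, and repeat.
276 − 4×64→20 − 1×16→4 − 1×4→0
Total coins = 4 + 1 + 1 = 6

6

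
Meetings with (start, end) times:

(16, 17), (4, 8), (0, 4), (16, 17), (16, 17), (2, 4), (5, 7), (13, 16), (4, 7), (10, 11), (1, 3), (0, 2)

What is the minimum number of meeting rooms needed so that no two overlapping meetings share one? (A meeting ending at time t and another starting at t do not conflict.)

Count concurrent intervals with a sweep; the peak is the room count.
Events (time:±→running): 0:+→1 0:+→2 1:+→3 … peak 3.

3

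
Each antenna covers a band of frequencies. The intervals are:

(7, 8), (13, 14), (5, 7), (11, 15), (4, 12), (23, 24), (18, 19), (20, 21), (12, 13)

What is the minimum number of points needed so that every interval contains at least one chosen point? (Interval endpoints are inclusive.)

5

Process intervals by earliest right end; each time one isn't hit yet, stab at its right endpoint.
By right end: [5,7]  [7,8]  [4,12]  [12,13]  [13,14]  [11,15]  [18,19]  [20,21]  [23,24]
[5,7] uncovered → point at 7; [12,13] uncovered → point at 13; [18,19] uncovered → point at 19; [20,21] uncovered → point at 21; [23,24] uncovered → point at 24.
Points: 7, 13, 19, 21, 24 (5 total).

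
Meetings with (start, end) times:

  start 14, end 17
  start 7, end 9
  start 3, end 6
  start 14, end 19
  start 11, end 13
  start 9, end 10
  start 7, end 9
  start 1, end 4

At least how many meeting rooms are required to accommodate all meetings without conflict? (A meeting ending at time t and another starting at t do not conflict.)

Count concurrent intervals with a sweep; the peak is the room count.
starts: [1, 3, 7, 7, 9, 11, 14, 14]
ends:   [4, 6, 9, 9, 10, 13, 17, 19]
s1→1 s3→2  — peak 2.

2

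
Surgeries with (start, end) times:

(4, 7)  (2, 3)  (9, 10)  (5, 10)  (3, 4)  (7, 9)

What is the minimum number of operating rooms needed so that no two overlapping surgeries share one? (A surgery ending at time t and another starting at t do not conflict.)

starts: [2, 3, 4, 5, 7, 9]
ends:   [3, 4, 7, 9, 10, 10]
s2→1 e3→0 s3→1 e4→0 s4→1 s5→2  — peak 2.

2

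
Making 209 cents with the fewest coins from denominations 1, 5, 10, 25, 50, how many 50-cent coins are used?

4

209 − 4×50→9 − 1×5→4 − 4×1→0
Count of 50: 4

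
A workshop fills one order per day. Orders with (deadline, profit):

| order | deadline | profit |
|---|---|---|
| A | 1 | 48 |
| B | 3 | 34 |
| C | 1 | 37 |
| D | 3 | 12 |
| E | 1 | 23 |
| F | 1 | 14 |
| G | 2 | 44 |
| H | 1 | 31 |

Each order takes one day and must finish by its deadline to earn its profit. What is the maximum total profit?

Sort by profit descending; place each in the latest free slot ≤ its deadline.
By profit: A(d1,48), G(d2,44), C(d1,37), B(d3,34), H(d1,31), E(d1,23), F(d1,14), D(d3,12)
A→slot 1; G→slot 2; C skipped; B→slot 3; H skipped; E skipped; F skipped; D skipped.
Profit = 48 + 44 + 34 = 126

126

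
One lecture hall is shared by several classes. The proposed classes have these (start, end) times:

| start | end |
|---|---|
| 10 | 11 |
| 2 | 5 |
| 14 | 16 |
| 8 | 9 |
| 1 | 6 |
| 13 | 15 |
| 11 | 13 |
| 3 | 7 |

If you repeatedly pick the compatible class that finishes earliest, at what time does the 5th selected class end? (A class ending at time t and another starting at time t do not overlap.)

15

Sorted by end: (2,5)  (1,6)  (3,7)  (8,9)  (10,11)  (11,13)  (13,15)  (14,16)
take (2,5); take (8,9); take (10,11); take (11,13); take (13,15); skip (14,16).
Selected: (2,5) (8,9) (10,11) (11,13) (13,15)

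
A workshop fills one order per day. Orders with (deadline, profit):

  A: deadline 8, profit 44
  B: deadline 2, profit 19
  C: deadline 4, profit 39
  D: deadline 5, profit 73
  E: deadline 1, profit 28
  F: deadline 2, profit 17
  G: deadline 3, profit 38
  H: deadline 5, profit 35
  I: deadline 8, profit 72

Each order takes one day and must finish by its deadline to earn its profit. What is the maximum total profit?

Take jobs in profit order; each goes to the latest open slot no later than its deadline.
By profit: D(d5,73), I(d8,72), A(d8,44), C(d4,39), G(d3,38), H(d5,35), E(d1,28), B(d2,19), F(d2,17)
D→slot 5; I→slot 8; A→slot 7; C→slot 4; G→slot 3; H→slot 2; E→slot 1; B skipped; F skipped.
Profit = 28 + 35 + 38 + 39 + 73 + 44 + 72 = 329

329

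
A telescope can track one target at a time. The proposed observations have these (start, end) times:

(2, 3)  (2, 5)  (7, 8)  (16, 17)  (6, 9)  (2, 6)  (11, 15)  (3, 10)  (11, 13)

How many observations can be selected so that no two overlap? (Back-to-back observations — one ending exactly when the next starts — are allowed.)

Order by finish time; keep every interval that doesn't clash with the previous kept one.
Sorted by end: (2,3)  (2,5)  (2,6)  (7,8)  (6,9)  (3,10)  (11,13)  (11,15)  (16,17)
take (2,3); take (7,8); skip (3,10); take (11,13); take (16,17).
Selected 4 observations.

4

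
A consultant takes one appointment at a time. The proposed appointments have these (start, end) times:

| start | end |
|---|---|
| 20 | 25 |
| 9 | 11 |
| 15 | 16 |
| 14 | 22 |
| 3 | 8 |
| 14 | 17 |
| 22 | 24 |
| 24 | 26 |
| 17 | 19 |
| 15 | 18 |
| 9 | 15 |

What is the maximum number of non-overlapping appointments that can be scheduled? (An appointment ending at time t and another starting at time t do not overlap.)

6

Sorted by end: (3,8)  (9,11)  (9,15)  (15,16)  (14,17)  (15,18)  (17,19)  (14,22)  (22,24)  (20,25)  (24,26)
take (3,8); take (9,11); take (15,16); skip (14,17); take (17,19); skip (14,22); take (22,24); skip (20,25); take (24,26).
Selected 6 appointments.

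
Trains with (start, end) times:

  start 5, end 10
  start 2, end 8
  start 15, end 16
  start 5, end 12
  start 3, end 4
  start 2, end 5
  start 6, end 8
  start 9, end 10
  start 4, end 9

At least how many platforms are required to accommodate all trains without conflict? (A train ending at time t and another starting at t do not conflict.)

Count concurrent intervals with a sweep; the peak is the room count.
Events (time:±→running): 2:+→1 2:+→2 3:+→3 4:-→2 4:+→3 5:-→2 5:+→3 5:+→4 6:+→5 … peak 5.

5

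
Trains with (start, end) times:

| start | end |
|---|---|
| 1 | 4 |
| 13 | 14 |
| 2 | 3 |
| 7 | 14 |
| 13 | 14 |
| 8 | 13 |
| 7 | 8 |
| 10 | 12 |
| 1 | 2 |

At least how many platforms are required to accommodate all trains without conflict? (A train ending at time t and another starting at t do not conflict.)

3

The answer is the maximum number of intervals overlapping at any instant.
Events (time:±→running): 1:+→1 1:+→2 2:-→1 2:+→2 3:-→1 4:-→0 7:+→1 7:+→2 8:-→1 8:+→2 10:+→3 … peak 3.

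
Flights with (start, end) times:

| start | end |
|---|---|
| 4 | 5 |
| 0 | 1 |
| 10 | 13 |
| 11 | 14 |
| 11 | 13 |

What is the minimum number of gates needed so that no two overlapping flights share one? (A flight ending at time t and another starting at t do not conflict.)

3

Events (time:±→running): 0:+→1 1:-→0 4:+→1 5:-→0 10:+→1 11:+→2 11:+→3 … peak 3.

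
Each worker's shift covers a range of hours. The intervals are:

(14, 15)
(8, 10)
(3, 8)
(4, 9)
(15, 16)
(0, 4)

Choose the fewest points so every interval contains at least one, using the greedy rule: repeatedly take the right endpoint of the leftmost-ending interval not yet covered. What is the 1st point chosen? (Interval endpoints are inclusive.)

4

Sort by right endpoint; whenever an interval is uncovered, place a point at its right end.
By right end: [0,4]  [3,8]  [4,9]  [8,10]  [14,15]  [15,16]
[0,4] uncovered → point at 4; [8,10] uncovered → point at 10; [14,15] uncovered → point at 15.
Points: 4, 10, 15 (3 total).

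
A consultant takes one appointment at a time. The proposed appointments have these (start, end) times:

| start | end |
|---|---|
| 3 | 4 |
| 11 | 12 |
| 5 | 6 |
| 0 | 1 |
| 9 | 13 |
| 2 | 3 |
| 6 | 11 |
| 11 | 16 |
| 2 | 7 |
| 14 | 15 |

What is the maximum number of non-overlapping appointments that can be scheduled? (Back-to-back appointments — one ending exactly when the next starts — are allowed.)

By end time: (0,1), (2,3), (3,4), (5,6), (2,7), (6,11), (11,12), (9,13), (14,15), (11,16).
Pick (0,1); next start ≥ 1 → (2,3); next start ≥ 3 → (3,4); next start ≥ 4 → (5,6); next start ≥ 6 → (6,11); next start ≥ 11 → (11,12); next start ≥ 12 → (14,15).
Selected 7 appointments.

7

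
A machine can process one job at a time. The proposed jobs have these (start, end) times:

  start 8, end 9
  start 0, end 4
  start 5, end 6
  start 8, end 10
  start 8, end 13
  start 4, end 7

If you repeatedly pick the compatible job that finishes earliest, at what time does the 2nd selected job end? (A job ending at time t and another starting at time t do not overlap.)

6

By end time: (0,4), (5,6), (4,7), (8,9), (8,10), (8,13).
Pick (0,4); next start ≥ 4 → (5,6); next start ≥ 6 → (8,9).
Selected: (0,4) (5,6) (8,9)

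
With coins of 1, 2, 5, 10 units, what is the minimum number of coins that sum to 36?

36 − 3×10→6 − 1×5→1 − 1×1→0
Total coins = 3 + 1 + 1 = 5

5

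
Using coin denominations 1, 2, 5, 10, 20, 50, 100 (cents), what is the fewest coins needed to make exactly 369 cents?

8

369 − 3×100→69 − 1×50→19 − 1×10→9 − 1×5→4 − 2×2→0
Total coins = 3 + 1 + 1 + 1 + 2 = 8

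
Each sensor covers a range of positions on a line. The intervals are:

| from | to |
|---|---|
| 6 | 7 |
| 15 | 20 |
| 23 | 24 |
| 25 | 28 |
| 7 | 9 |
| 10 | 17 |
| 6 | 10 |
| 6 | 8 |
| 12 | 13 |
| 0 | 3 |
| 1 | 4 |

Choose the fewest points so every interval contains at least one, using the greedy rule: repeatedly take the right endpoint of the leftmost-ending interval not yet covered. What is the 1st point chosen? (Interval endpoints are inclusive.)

3

Sorted: [0,3] [1,4] [6,7] [6,8] [7,9] [6,10] [12,13] [10,17] [15,20] [23,24] [25,28]
{[0,3],[1,4]} hit by 3; {[6,7],[6,8],[7,9],[6,10]} hit by 7; {[12,13],[10,17]} hit by 13; {[15,20]} hit by 20; {[23,24]} hit by 24; {[25,28]} hit by 28.
Points: 3, 7, 13, 20, 24, 28 (6 total).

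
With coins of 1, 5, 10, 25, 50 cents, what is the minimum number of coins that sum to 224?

224 = 4×50 + 2×10 + 4×1
Total coins = 4 + 2 + 4 = 10

10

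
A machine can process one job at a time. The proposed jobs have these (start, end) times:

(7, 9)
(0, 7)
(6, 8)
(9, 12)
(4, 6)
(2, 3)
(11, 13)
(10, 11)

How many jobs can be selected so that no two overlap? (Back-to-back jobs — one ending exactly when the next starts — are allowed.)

Order by finish time; keep every interval that doesn't clash with the previous kept one.
By end time: (2,3), (4,6), (0,7), (6,8), (7,9), (10,11), (9,12), (11,13).
Pick (2,3); next start ≥ 3 → (4,6); next start ≥ 6 → (6,8); next start ≥ 8 → (10,11); next start ≥ 11 → (11,13).
Selected 5 jobs.

5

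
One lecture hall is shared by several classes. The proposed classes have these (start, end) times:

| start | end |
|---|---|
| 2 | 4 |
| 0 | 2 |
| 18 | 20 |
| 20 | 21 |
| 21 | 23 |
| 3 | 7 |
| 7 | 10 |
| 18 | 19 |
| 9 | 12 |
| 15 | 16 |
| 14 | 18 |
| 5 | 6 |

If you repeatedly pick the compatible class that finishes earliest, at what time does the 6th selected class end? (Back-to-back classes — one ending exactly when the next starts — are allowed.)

19

Sorted by end: (0,2)  (2,4)  (5,6)  (3,7)  (7,10)  (9,12)  (15,16)  (14,18)  (18,19)  (18,20)  (20,21)  (21,23)
take (0,2); take (2,4); take (5,6); take (7,10); take (15,16); take (18,19); take (20,21); take (21,23).
Selected: (0,2) (2,4) (5,6) (7,10) (15,16) (18,19) (20,21) (21,23)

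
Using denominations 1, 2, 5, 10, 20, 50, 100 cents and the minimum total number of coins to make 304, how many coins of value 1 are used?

Use the largest denomination that fits, subtract, and repeat.
304 − 3×100→4 − 2×2→0
Count of 1: 0

0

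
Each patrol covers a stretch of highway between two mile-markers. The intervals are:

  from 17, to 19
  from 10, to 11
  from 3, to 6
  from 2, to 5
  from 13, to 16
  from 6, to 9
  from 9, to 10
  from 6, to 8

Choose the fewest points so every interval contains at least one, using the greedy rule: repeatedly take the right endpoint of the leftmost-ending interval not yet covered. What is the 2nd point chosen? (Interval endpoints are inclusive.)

Sorted: [2,5] [3,6] [6,8] [6,9] [9,10] [10,11] [13,16] [17,19]
{[2,5],[3,6]} hit by 5; {[6,8],[6,9]} hit by 8; {[9,10],[10,11]} hit by 10; {[13,16]} hit by 16; {[17,19]} hit by 19.
Points: 5, 8, 10, 16, 19 (5 total).

8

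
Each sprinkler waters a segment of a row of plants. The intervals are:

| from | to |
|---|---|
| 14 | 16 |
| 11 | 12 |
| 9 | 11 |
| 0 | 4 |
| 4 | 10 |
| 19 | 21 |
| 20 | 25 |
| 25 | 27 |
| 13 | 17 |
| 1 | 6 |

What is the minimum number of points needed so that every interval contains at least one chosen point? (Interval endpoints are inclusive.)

5

Process intervals by earliest right end; each time one isn't hit yet, stab at its right endpoint.
By right end: [0,4]  [1,6]  [4,10]  [9,11]  [11,12]  [14,16]  [13,17]  [19,21]  [20,25]  [25,27]
[0,4] uncovered → point at 4; [9,11] uncovered → point at 11; [14,16] uncovered → point at 16; [19,21] uncovered → point at 21; [25,27] uncovered → point at 27.
Points: 4, 11, 16, 21, 27 (5 total).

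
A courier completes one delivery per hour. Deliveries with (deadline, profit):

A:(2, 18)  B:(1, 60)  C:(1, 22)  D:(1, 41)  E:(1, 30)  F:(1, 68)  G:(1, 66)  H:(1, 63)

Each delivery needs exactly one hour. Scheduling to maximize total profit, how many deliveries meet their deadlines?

Take jobs in profit order; each goes to the latest open slot no later than its deadline.
By profit: F(d1,68), G(d1,66), H(d1,63), B(d1,60), D(d1,41), E(d1,30), C(d1,22), A(d2,18)
F→slot 1; G skipped; H skipped; B skipped; D skipped; E skipped; C skipped; A→slot 2.
2 of 8 scheduled.

2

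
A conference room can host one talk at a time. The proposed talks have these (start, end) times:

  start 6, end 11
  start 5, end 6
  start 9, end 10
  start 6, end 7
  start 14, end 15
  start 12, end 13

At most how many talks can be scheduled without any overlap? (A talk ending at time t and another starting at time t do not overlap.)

5

By end time: (5,6), (6,7), (9,10), (6,11), (12,13), (14,15).
Pick (5,6); next start ≥ 6 → (6,7); next start ≥ 7 → (9,10); next start ≥ 10 → (12,13); next start ≥ 13 → (14,15).
Selected 5 talks.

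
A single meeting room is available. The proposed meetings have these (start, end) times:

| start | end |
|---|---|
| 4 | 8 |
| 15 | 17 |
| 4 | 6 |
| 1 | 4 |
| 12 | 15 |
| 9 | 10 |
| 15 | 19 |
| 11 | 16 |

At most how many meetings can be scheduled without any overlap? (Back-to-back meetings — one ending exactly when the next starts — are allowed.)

5

By end time: (1,4), (4,6), (4,8), (9,10), (12,15), (11,16), (15,17), (15,19).
Pick (1,4); next start ≥ 4 → (4,6); next start ≥ 6 → (9,10); next start ≥ 10 → (12,15); next start ≥ 15 → (15,17).
Selected 5 meetings.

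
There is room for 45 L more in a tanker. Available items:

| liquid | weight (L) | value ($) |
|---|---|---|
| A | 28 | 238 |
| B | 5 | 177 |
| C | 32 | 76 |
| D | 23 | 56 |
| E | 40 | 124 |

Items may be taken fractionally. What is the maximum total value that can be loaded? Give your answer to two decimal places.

452.20

Greedy by value/weight ratio, highest first.
Ratios (sorted): B 35.40, A 8.50, E 3.10, D 2.43, C 2.38
take B (5 @ 177); take A (28 @ 238); take 12/40 of E → 37.20. Capacity used 45/45.
Total value = 452.20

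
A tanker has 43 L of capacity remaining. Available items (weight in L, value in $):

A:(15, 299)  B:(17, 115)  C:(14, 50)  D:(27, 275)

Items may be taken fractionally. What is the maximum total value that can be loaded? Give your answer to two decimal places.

Sort by value per unit weight and fill in that order.
Ratios (sorted): A 19.93, D 10.19, B 6.76, C 3.57
take A (15 @ 299); take D (27 @ 275); take 1/17 of B → 6.76. Capacity used 43/43.
Total value = 580.76

580.76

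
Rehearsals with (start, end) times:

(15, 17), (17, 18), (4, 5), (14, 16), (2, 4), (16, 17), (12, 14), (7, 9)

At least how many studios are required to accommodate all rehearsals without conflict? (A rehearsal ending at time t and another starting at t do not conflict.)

2

The answer is the maximum number of intervals overlapping at any instant.
Events (time:±→running): 2:+→1 4:-→0 4:+→1 5:-→0 7:+→1 9:-→0 12:+→1 14:-→0 14:+→1 15:+→2 … peak 2.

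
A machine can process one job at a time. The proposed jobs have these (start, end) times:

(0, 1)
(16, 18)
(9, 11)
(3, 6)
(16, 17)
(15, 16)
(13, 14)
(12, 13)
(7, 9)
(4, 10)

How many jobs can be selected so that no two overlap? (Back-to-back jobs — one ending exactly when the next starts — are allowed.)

8

Greedy by earliest finish: after sorting by end time, pick each interval compatible with the last pick.
By end time: (0,1), (3,6), (7,9), (4,10), (9,11), (12,13), (13,14), (15,16), (16,17), (16,18).
Pick (0,1); next start ≥ 1 → (3,6); next start ≥ 6 → (7,9); next start ≥ 9 → (9,11); next start ≥ 11 → (12,13); next start ≥ 13 → (13,14); next start ≥ 14 → (15,16); next start ≥ 16 → (16,17).
Selected 8 jobs.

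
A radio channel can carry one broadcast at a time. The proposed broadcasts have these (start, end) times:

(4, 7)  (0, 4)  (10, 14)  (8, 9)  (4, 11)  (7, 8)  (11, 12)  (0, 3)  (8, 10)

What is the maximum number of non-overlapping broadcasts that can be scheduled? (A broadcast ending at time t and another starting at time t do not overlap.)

5

By end time: (0,3), (0,4), (4,7), (7,8), (8,9), (8,10), (4,11), (11,12), (10,14).
Pick (0,3); next start ≥ 3 → (4,7); next start ≥ 7 → (7,8); next start ≥ 8 → (8,9); next start ≥ 9 → (11,12).
Selected 5 broadcasts.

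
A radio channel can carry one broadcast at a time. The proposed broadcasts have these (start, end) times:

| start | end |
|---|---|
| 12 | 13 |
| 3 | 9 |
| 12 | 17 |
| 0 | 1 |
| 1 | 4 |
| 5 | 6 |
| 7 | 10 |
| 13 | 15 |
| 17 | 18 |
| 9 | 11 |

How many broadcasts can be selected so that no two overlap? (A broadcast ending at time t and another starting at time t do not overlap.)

Sort by end time and greedily take each interval whose start is ≥ the last chosen end.
Sorted by end: (0,1)  (1,4)  (5,6)  (3,9)  (7,10)  (9,11)  (12,13)  (13,15)  (12,17)  (17,18)
take (0,1); take (1,4); take (5,6); take (7,10); take (12,13); take (13,15); take (17,18).
Selected 7 broadcasts.

7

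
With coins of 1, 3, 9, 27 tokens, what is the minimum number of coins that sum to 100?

6

100 − 3×27→19 − 2×9→1 − 1×1→0
Total coins = 3 + 2 + 1 = 6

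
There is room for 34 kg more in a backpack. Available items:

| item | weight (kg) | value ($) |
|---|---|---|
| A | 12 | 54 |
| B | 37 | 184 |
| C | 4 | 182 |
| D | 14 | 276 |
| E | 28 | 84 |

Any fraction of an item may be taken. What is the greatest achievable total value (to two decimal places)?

Sort by value per unit weight and fill in that order.
Ratios (sorted): C 45.50, D 19.71, B 4.97, A 4.50, E 3.00
take C (4 @ 182); take D (14 @ 276); take 16/37 of B → 79.57. Capacity used 34/34.
Total value = 537.57

537.57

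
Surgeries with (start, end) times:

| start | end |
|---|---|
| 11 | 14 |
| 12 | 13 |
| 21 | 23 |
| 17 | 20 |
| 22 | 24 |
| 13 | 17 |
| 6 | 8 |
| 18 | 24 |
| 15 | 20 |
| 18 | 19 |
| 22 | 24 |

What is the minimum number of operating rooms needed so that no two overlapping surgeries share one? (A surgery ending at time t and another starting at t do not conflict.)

Count concurrent intervals with a sweep; the peak is the room count.
starts: [6, 11, 12, 13, 15, 17, 18, 18, 21, 22, 22]
ends:   [8, 13, 14, 17, 19, 20, 20, 23, 24, 24, 24]
s6→1 e8→0 s11→1 s12→2 e13→1 s13→2 e14→1 s15→2 e17→1 s17→2 s18→3 s18→4  — peak 4.

4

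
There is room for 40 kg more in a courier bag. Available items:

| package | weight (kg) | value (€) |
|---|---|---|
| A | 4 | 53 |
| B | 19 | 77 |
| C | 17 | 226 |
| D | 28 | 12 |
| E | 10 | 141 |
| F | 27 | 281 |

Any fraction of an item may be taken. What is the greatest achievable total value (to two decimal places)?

513.67

Order: E (141/10=14.10) > C (226/17=13.29) > A (53/4=13.25) > F (281/27=10.41) > B (77/19=4.05) > D (12/28=0.43)
Fill: take E (10 @ 141) → take C (17 @ 226) → take A (4 @ 53) → take 9/27 of F → 93.67; 40/40 used.
Total value = 513.67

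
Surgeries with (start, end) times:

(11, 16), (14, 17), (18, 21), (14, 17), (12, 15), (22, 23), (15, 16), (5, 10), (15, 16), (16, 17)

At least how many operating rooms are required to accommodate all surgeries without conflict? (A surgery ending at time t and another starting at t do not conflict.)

Count concurrent intervals with a sweep; the peak is the room count.
Events (time:±→running): 5:+→1 10:-→0 11:+→1 12:+→2 14:+→3 14:+→4 15:-→3 15:+→4 15:+→5 … peak 5.

5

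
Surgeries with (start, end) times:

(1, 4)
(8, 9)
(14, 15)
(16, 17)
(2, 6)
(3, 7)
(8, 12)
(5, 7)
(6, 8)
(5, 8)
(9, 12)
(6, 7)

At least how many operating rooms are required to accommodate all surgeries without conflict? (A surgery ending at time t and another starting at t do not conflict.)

Events (time:±→running): 1:+→1 2:+→2 3:+→3 4:-→2 5:+→3 5:+→4 6:-→3 6:+→4 6:+→5 … peak 5.

5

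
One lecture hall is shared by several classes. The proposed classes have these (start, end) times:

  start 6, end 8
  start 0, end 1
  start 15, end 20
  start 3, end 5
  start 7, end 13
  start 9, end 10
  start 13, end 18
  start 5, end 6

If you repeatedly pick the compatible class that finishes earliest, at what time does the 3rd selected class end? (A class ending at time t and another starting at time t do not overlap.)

6

Order by finish time; keep every interval that doesn't clash with the previous kept one.
Sorted by end: (0,1)  (3,5)  (5,6)  (6,8)  (9,10)  (7,13)  (13,18)  (15,20)
take (0,1); take (3,5); take (5,6); take (6,8); take (9,10); skip (7,13); take (13,18); skip (15,20).
Selected: (0,1) (3,5) (5,6) (6,8) (9,10) (13,18)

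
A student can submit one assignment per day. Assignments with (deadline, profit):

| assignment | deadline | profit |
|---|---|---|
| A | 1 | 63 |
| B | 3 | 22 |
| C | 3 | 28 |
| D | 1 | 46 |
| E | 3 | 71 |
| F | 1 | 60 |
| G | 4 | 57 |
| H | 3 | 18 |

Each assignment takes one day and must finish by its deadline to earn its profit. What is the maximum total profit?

Take jobs in profit order; each goes to the latest open slot no later than its deadline.
Profit order: E=71 A=63 F=60 G=57 D=46 C=28 B=22 H=18
Assign: E→slot 3, A→slot 1, F skipped, G→slot 4, D skipped, C→slot 2, B skipped, H skipped.
Slots: [1:A] [2:C] [3:E] [4:G]
Profit = 63 + 28 + 71 + 57 = 219

219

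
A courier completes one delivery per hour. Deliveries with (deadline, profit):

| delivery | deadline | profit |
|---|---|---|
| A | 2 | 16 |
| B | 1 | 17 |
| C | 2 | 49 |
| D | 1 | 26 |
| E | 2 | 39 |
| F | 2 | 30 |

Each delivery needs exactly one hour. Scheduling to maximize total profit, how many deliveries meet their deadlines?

2

Sort by profit descending; place each in the latest free slot ≤ its deadline.
Profit order: C=49 E=39 F=30 D=26 B=17 A=16
Assign: C→slot 2, E→slot 1, F skipped, D skipped, B skipped, A skipped.
Slots: [1:E] [2:C]
2 of 6 scheduled.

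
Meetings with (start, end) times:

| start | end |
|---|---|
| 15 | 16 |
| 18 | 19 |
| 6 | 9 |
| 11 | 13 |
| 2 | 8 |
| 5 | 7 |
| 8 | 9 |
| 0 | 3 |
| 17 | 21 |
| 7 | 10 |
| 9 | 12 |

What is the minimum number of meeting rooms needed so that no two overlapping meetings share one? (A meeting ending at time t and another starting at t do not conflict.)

Count concurrent intervals with a sweep; the peak is the room count.
starts: [0, 2, 5, 6, 7, 8, 9, 11, 15, 17, 18]
ends:   [3, 7, 8, 9, 9, 10, 12, 13, 16, 19, 21]
s0→1 s2→2 e3→1 s5→2 s6→3  — peak 3.

3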